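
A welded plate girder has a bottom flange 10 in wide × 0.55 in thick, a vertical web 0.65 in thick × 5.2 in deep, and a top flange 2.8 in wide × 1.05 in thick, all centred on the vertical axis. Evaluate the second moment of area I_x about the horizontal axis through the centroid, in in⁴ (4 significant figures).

Decompose the section into non-overlapping parts with the origin at the bottom-left of its bounding rectangle.
Bottom plate: 10 × 0.55, A = 5.5 in², y = 0.275 in, Ī = 0.138646 in⁴.
Web plate: 0.65 × 5.2, A = 3.38 in², y = 3.15 in, Ī = 7.61627 in⁴.
Top plate: 2.8 × 1.05, A = 2.94 in², y = 6.275 in, Ī = 0.270113 in⁴.
Centroid: ȳ = ΣA·y / ΣA = 2.58951 in.
Transfer each piece to the horizontal axis through the centroid using Ī + A·d² with d = y − 2.58951:
  bottom plate: d = -2.31451 in → contributes +29.6019 in⁴
  web plate: d = 0.560491 in → contributes +8.67809 in⁴
  top plate: d = 3.68549 in → contributes +40.2037 in⁴
Total I = 78.4836 in⁴.

I_x ≈ 78.48 in⁴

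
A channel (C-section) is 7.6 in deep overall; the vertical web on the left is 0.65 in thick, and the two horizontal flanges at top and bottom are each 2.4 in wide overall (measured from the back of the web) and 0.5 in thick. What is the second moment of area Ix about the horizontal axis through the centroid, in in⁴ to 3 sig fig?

Split into non-overlapping primitives; take the origin at the lower-left of the bounding box.
Web: 0.65 × 7.6, A = 4.94 in², y = 3.8 in, Ī = 23.778 in⁴.
Top flange (beyond web): 1.75 × 0.5, A = 0.875 in², y = 7.35 in, Ī = 0.018229 in⁴.
Bottom flange (beyond web): 1.75 × 0.5, A = 0.875 in², y = 0.25 in, Ī = 0.018229 in⁴.
By symmetry the centroid is at mid-height, ȳ = 3.8 in.
Transfer each piece to the horizontal axis through the centroid using Ī + A·d² with d = y − 3.8:
  web: d = 0 in → contributes +23.778 in⁴
  top flange (beyond web): d = 3.55 in → contributes +11.045 in⁴
  bottom flange (beyond web): d = -3.55 in → contributes +11.045 in⁴
Total I = 45.869 in⁴.

Ix ≈ 45.9 in⁴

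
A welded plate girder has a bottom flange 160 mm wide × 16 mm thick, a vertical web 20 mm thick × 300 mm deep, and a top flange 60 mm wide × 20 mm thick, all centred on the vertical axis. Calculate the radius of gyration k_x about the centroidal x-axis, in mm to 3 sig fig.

k_x ≈ 118 mm

Treat the section as a set of non-overlapping primitives; coordinates are from the bounding-box lower-left.
Bottom plate: 160 × 16, A = 2 560 mm², y = 8 mm, Ī = 54 613 mm⁴.
Web plate: 20 × 300, A = 6 000 mm², y = 166 mm, Ī = 45 000 000 mm⁴.
Top plate: 60 × 20, A = 1 200 mm², y = 326 mm, Ī = 40 000 mm⁴.
Centroid: ȳ = ΣA·y / ΣA = 144.23 mm.
Transfer each piece to the centroidal x-axis using Ī + A·d² with d = y − 144.23:
  bottom plate: d = -136.23 mm → contributes +47 564 319 mm⁴
  web plate: d = 21.77 mm → contributes +47 843 726 mm⁴
  top plate: d = 181.77 mm → contributes +39 688 614 mm⁴
Total I = 135 096 659 mm⁴.
Radius of gyration: k = √(I/A) = √(135 096 659 / 9 760) = 117.65 mm.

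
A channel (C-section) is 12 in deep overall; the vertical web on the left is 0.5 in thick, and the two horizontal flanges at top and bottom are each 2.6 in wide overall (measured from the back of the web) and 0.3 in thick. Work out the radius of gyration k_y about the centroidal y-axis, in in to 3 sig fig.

Split into non-overlapping primitives; take the origin at the lower-left of the bounding box.
Web: 0.5 × 12, A = 6 in², x = 0.25 in, Ī = 0.125 in⁴.
Top flange (beyond web): 2.1 × 0.3, A = 0.63 in², x = 1.55 in, Ī = 0.23153 in⁴.
Bottom flange (beyond web): 2.1 × 0.3, A = 0.63 in², x = 1.55 in, Ī = 0.23153 in⁴.
Centroid: x̄ = ΣA·x / ΣA = 0.47562 in.
Transfer each piece to the centroidal y-axis using Ī + A·d² with d = x − 0.47562:
  web: d = -0.22562 in → contributes +0.43043 in⁴
  top flange (beyond web): d = 1.0744 in → contributes +0.95873 in⁴
  bottom flange (beyond web): d = 1.0744 in → contributes +0.95873 in⁴
Total I = 2.3479 in⁴.
Radius of gyration: k = √(I/A) = √(2.3479 / 7.26) = 0.56868 in.

k_y ≈ 0.569 in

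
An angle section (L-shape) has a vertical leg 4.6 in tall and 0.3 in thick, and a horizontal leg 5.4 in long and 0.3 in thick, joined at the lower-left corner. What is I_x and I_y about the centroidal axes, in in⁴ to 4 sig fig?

I_x ≈ 5.799 in⁴, I_y ≈ 8.616 in⁴

Decompose the section into non-overlapping parts with the origin at the bottom-left of its bounding rectangle.
Vertical leg: 0.3 × 4.6, A = 1.38 in², y = 2.3 in, Ī = 2.4334 in⁴.
Horizontal leg (remainder): 5.1 × 0.3, A = 1.53 in², y = 0.15 in, Ī = 0.011475 in⁴.
Centroid: ȳ = ΣA·y / ΣA = 1.16959 in.
Transfer each piece to the centroidal x-axis using Ī + A·d² with d = y − 1.16959:
  vertical leg: d = 1.13041 in → contributes +4.19681 in⁴
  horizontal leg (remainder): d = -1.01959 in → contributes +1.602 in⁴
Total I = 5.79881 in⁴.
For the y-axis: x̄ = 1.56959 in.
Repeating about the centroidal y-axis gives I_y = 8.61601 in⁴.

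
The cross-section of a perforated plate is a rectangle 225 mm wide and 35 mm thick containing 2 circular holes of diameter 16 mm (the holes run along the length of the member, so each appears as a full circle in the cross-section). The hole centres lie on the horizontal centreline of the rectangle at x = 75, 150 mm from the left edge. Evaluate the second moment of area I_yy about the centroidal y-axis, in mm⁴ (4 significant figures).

Split into non-overlapping primitives; take the origin at the lower-left of the bounding box.
Plate: 225 × 35, A = 7 875 mm², x = 112.5 mm, Ī = 33 222 656 mm⁴.
Hole 1 (subtracted): ⌀16, A = 201.062 mm², x = 75 mm, Ī = 3216.99 mm⁴.
Hole 2 (subtracted): ⌀16, A = 201.062 mm², x = 150 mm, Ī = 3216.99 mm⁴.
By symmetry the centroid is at mid-width, x̄ = 112.5 mm.
Transfer each piece to the centroidal y-axis using Ī + A·d² with d = x − 112.5:
  plate: d = 0 mm → contributes +33 222 656 mm⁴
  hole 1: d = -37.5 mm → contributes −285 960 mm⁴
  hole 2: d = 37.5 mm → contributes −285 960 mm⁴
Total I = 32 650 736 mm⁴.

I_yy ≈ 3.265 × 10⁷ mm⁴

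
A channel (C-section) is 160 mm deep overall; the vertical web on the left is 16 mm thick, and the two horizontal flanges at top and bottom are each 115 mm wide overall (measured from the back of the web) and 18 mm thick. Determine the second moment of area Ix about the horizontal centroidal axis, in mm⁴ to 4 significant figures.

Treat the section as a set of non-overlapping primitives; coordinates are from the bounding-box lower-left.
Web: 16 × 160, A = 2 560 mm², y = 80 mm, Ī = 5 461 333 mm⁴.
Top flange (beyond web): 99 × 18, A = 1 782 mm², y = 151 mm, Ī = 48 114 mm⁴.
Bottom flange (beyond web): 99 × 18, A = 1 782 mm², y = 9 mm, Ī = 48 114 mm⁴.
By symmetry the centroid is at mid-height, ȳ = 80 mm.
Transfer each piece to the horizontal centroidal axis using Ī + A·d² with d = y − 80:
  web: d = 0 mm → contributes +5 461 333 mm⁴
  top flange (beyond web): d = 71 mm → contributes +9 031 176 mm⁴
  bottom flange (beyond web): d = -71 mm → contributes +9 031 176 mm⁴
Total I = 23 523 685 mm⁴.

Ix ≈ 2.352 × 10⁷ mm⁴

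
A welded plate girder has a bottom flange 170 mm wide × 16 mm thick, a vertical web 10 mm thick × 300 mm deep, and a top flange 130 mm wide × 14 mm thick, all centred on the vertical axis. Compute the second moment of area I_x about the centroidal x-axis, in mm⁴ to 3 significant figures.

I_x ≈ 1.33 × 10⁸ mm⁴

Break the section into simple shapes (no overlaps), measuring from the bottom-left corner of the bounding box.
Bottom plate: 170 × 16, A = 2 720 mm², y = 8 mm, Ī = 58 027 mm⁴.
Web plate: 10 × 300, A = 3 000 mm², y = 166 mm, Ī = 22 500 000 mm⁴.
Top plate: 130 × 14, A = 1 820 mm², y = 323 mm, Ī = 29 727 mm⁴.
Centroid: ȳ = ΣA·y / ΣA = 146.9 mm.
Transfer each piece to the centroidal x-axis using Ī + A·d² with d = y − 146.9:
  bottom plate: d = -138.9 mm → contributes +52 534 957 mm⁴
  web plate: d = 19.101 mm → contributes +23 594 521 mm⁴
  top plate: d = 176.1 mm → contributes +56 470 639 mm⁴
Total I = 132 600 117 mm⁴.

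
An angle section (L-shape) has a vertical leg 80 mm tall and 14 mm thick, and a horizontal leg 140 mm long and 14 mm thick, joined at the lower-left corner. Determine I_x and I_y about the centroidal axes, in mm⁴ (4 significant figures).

Treat the section as a set of non-overlapping primitives; coordinates are from the bounding-box lower-left.
Vertical leg: 14 × 80, A = 1 120 mm², y = 40 mm, Ī = 597 333 mm⁴.
Horizontal leg (remainder): 126 × 14, A = 1 764 mm², y = 7 mm, Ī = 28 812 mm⁴.
Centroid: ȳ = ΣA·y / ΣA = 19.8155 mm.
Transfer each piece to the centroidal x-axis using Ī + A·d² with d = y − 19.8155:
  vertical leg: d = 20.1845 mm → contributes +1 053 636 mm⁴
  horizontal leg (remainder): d = -12.8155 mm → contributes +318 528 mm⁴
Total I = 1 372 163 mm⁴.
For the y-axis: x̄ = 49.8155 mm.
Repeating about the centroidal y-axis gives I_y = 5 708 803 mm⁴.

I_x ≈ 1.372 × 10⁶ mm⁴, I_y ≈ 5.709 × 10⁶ mm⁴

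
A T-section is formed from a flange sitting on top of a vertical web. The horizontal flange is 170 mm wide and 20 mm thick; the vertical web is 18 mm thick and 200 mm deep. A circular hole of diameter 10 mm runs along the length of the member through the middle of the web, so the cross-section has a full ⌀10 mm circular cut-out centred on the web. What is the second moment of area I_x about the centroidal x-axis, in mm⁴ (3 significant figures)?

I_x ≈ 3.30 × 10⁷ mm⁴

Break the section into simple shapes (no overlaps), measuring from the bottom-left corner of the bounding box.
Flange: 170 × 20, A = 3 400 mm², y = 210 mm, Ī = 113 333 mm⁴.
Web: 18 × 200, A = 3 600 mm², y = 100 mm, Ī = 12 000 000 mm⁴.
Hole (subtracted): ⌀10, A = 78.54 mm², y = 100 mm, Ī = 490.87 mm⁴.
Centroid: ȳ = ΣA·y / ΣA = 154.03 mm.
Transfer each piece to the centroidal x-axis using Ī + A·d² with d = y − 154.03:
  flange: d = 55.965 mm → contributes +10 762 470 mm⁴
  web: d = -54.035 mm → contributes +22 511 151 mm⁴
  hole: d = -54.035 mm → contributes −229 809 mm⁴
Total I = 33 043 812 mm⁴.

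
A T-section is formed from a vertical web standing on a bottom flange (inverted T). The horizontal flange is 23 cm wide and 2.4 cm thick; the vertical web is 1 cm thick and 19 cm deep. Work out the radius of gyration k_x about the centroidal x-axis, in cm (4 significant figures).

Split into non-overlapping primitives; take the origin at the lower-left of the bounding box.
Flange: 23 × 2.4, A = 55.2 cm², y = 1.2 cm, Ī = 26.496 cm⁴.
Web: 1 × 19, A = 19 cm², y = 11.9 cm, Ī = 571.583 cm⁴.
Centroid: ȳ = ΣA·y / ΣA = 3.93989 cm.
Transfer each piece to the centroidal x-axis using Ī + A·d² with d = y − 3.93989:
  flange: d = -2.73989 cm → contributes +440.883 cm⁴
  web: d = 7.96011 cm → contributes +1775.49 cm⁴
Total I = 2216.37 cm⁴.
Radius of gyration: k = √(I/A) = √(2216.37 / 74.2) = 5.46536 cm.

k_x ≈ 5.465 cm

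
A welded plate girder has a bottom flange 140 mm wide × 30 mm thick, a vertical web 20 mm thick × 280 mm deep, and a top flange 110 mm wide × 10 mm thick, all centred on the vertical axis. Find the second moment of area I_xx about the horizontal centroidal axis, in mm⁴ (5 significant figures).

I_xx ≈ 1.3878 × 10⁸ mm⁴

Break the section into simple shapes (no overlaps), measuring from the bottom-left corner of the bounding box.
Bottom plate: 140 × 30, A = 4 200 mm², y = 15 mm, Ī = 315 000 mm⁴.
Web plate: 20 × 280, A = 5 600 mm², y = 170 mm, Ī = 36 586 667 mm⁴.
Top plate: 110 × 10, A = 1 100 mm², y = 315 mm, Ī = 9166.667 mm⁴.
Centroid: ȳ = ΣA·y / ΣA = 124.9083 mm.
Transfer each piece to the horizontal centroidal axis using Ī + A·d² with d = y − 124.9083:
  bottom plate: d = -109.9083 mm → contributes +51 050 265 mm⁴
  web plate: d = 45.09174 mm → contributes +47 972 952 mm⁴
  top plate: d = 190.0917 mm → contributes +39 757 525 mm⁴
Total I = 138 780 742 mm⁴.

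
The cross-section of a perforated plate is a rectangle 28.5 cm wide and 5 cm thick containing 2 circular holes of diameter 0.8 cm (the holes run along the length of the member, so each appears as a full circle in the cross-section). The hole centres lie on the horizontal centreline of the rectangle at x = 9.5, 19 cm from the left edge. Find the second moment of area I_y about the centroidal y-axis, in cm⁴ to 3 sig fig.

Treat the section as a set of non-overlapping primitives; coordinates are from the bounding-box lower-left.
Plate: 28.5 × 5, A = 142.5 cm², x = 14.25 cm, Ī = 9645.5 cm⁴.
Hole 1 (subtracted): ⌀0.8, A = 0.50265 cm², x = 9.5 cm, Ī = 0.020106 cm⁴.
Hole 2 (subtracted): ⌀0.8, A = 0.50265 cm², x = 19 cm, Ī = 0.020106 cm⁴.
By symmetry the centroid is at mid-width, x̄ = 14.25 cm.
Transfer each piece to the centroidal y-axis using Ī + A·d² with d = x − 14.25:
  plate: d = 0 cm → contributes +9645.5 cm⁴
  hole 1: d = -4.75 cm → contributes −11.361 cm⁴
  hole 2: d = 4.75 cm → contributes −11.361 cm⁴
Total I = 9622.7 cm⁴.

I_y ≈ 9620 cm⁴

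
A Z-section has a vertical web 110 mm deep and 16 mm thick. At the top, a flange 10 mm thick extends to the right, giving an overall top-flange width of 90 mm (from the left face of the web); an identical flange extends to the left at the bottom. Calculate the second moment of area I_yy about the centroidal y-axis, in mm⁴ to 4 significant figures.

I_yy ≈ 3.710 × 10⁶ mm⁴

Split into non-overlapping primitives; take the origin at the lower-left of the bounding box.
Web: 16 × 110, A = 1 760 mm², x = 82 mm, Ī = 37546.7 mm⁴.
Top flange (beyond web): 74 × 10, A = 740 mm², x = 127 mm, Ī = 337 687 mm⁴.
Bottom flange (beyond web): 74 × 10, A = 740 mm², x = 37 mm, Ī = 337 687 mm⁴.
Centroid: x̄ = ΣA·x / ΣA = 82 mm.
Transfer each piece to the centroidal y-axis using Ī + A·d² with d = x − 82:
  web: d = 0 mm → contributes +37546.7 mm⁴
  top flange (beyond web): d = 45 mm → contributes +1 836 187 mm⁴
  bottom flange (beyond web): d = -45 mm → contributes +1 836 187 mm⁴
Total I = 3 709 920 mm⁴.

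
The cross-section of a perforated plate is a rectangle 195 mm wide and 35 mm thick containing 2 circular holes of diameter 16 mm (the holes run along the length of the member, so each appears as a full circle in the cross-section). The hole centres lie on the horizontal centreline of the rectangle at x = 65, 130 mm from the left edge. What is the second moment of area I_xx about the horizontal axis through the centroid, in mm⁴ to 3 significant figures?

Split into non-overlapping primitives; take the origin at the lower-left of the bounding box.
Plate: 195 × 35, A = 6 825 mm², y = 17.5 mm, Ī = 696 719 mm⁴.
Hole 1 (subtracted): ⌀16, A = 201.06 mm², y = 17.5 mm, Ī = 3 217 mm⁴.
Hole 2 (subtracted): ⌀16, A = 201.06 mm², y = 17.5 mm, Ī = 3 217 mm⁴.
By symmetry the centroid is at mid-height, ȳ = 17.5 mm.
All pieces are centred on the horizontal axis through the centroid, so I = ΣĪ (holes subtracted) = 690 285 mm⁴.

I_xx ≈ 6.90 × 10⁵ mm⁴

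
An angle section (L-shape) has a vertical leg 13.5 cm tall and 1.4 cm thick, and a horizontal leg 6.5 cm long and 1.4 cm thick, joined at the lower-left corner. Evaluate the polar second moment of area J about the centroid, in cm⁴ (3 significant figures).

J ≈ 551 cm⁴

Break the section into simple shapes (no overlaps), measuring from the bottom-left corner of the bounding box.
Vertical leg: 1.4 × 13.5, A = 18.9 cm², y = 6.75 cm, Ī = 287.04 cm⁴.
Horizontal leg (remainder): 5.1 × 1.4, A = 7.14 cm², y = 0.7 cm, Ī = 1.1662 cm⁴.
Centroid: ȳ = ΣA·y / ΣA = 5.0911 cm.
Transfer each piece to the centroidal x-axis using Ī + A·d² with d = y − 5.0911:
  vertical leg: d = 1.6589 cm → contributes +339.05 cm⁴
  horizontal leg (remainder): d = -4.3911 cm → contributes +138.84 cm⁴
Total I = 477.89 cm⁴.
For the y-axis: x̄ = 1.5911 cm.
Repeating about the centroidal y-axis gives I_y = 73.301 cm⁴.
Polar second moment: J = I_x + I_y = 551.19 cm⁴.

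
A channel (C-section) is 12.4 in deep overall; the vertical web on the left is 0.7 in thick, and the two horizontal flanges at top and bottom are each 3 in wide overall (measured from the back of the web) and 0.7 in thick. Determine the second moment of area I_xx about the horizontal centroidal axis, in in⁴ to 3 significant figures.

I_xx ≈ 222 in⁴

Treat the section as a set of non-overlapping primitives; coordinates are from the bounding-box lower-left.
Web: 0.7 × 12.4, A = 8.68 in², y = 6.2 in, Ī = 111.22 in⁴.
Top flange (beyond web): 2.3 × 0.7, A = 1.61 in², y = 12.05 in, Ī = 0.065742 in⁴.
Bottom flange (beyond web): 2.3 × 0.7, A = 1.61 in², y = 0.35 in, Ī = 0.065742 in⁴.
By symmetry the centroid is at mid-height, ȳ = 6.2 in.
Transfer each piece to the horizontal centroidal axis using Ī + A·d² with d = y − 6.2:
  web: d = 0 in → contributes +111.22 in⁴
  top flange (beyond web): d = 5.85 in → contributes +55.164 in⁴
  bottom flange (beyond web): d = -5.85 in → contributes +55.164 in⁴
Total I = 221.55 in⁴.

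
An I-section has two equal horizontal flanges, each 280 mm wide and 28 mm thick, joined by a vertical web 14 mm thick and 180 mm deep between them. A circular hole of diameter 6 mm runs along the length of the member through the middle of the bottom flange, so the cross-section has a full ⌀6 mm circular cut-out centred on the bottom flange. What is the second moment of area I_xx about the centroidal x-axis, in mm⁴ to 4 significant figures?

Decompose the section into non-overlapping parts with the origin at the bottom-left of its bounding rectangle.
Bottom flange: 280 × 28, A = 7 840 mm², y = 14 mm, Ī = 512 213 mm⁴.
Web: 14 × 180, A = 2 520 mm², y = 118 mm, Ī = 6 804 000 mm⁴.
Top flange: 280 × 28, A = 7 840 mm², y = 222 mm, Ī = 512 213 mm⁴.
Hole (subtracted): ⌀6, A = 28.2743 mm², y = 14 mm, Ī = 63.6173 mm⁴.
Centroid: ȳ = ΣA·y / ΣA = 118.162 mm.
Transfer each piece to the centroidal x-axis using Ī + A·d² with d = y − 118.162:
  bottom flange: d = -104.162 mm → contributes +85 573 740 mm⁴
  web: d = -0.161819 mm → contributes +6 804 066 mm⁴
  top flange: d = 103.838 mm → contributes +85 045 977 mm⁴
  hole: d = -104.162 mm → contributes −306 831 mm⁴
Total I = 177 116 952 mm⁴.

I_xx ≈ 1.771 × 10⁸ mm⁴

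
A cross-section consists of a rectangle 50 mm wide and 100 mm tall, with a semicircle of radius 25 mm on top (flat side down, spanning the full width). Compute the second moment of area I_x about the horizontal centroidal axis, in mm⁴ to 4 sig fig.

I_x ≈ 7.224 × 10⁶ mm⁴

Split into non-overlapping primitives; take the origin at the lower-left of the bounding box.
Rectangular body: 50 × 100, A = 5 000 mm², y = 50 mm, Ī = 4 166 667 mm⁴.
Semicircular cap: semicircle r = 25, A = 981.748 mm², y = 110.61 mm, Ī = 42873.8 mm⁴.
Centroid: ȳ = ΣA·y / ΣA = 59.9476 mm.
Transfer each piece to the horizontal centroidal axis using Ī + A·d² with d = y − 59.9476:
  rectangular body: d = -9.9476 mm → contributes +4 661 441 mm⁴
  semicircular cap: d = 50.6627 mm → contributes +2 562 737 mm⁴
Total I = 7 224 178 mm⁴.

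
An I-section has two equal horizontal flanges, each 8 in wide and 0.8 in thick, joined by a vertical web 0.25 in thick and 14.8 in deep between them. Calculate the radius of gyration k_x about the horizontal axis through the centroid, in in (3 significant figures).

Break the section into simple shapes (no overlaps), measuring from the bottom-left corner of the bounding box.
Bottom flange: 8 × 0.8, A = 6.4 in², y = 0.4 in, Ī = 0.34133 in⁴.
Web: 0.25 × 14.8, A = 3.7 in², y = 8.2 in, Ī = 67.537 in⁴.
Top flange: 8 × 0.8, A = 6.4 in², y = 16 in, Ī = 0.34133 in⁴.
By symmetry the centroid is at mid-height, ȳ = 8.2 in.
Transfer each piece to the horizontal axis through the centroid using Ī + A·d² with d = y − 8.2:
  bottom flange: d = -7.8 in → contributes +389.72 in⁴
  web: d = 0 in → contributes +67.537 in⁴
  top flange: d = 7.8 in → contributes +389.72 in⁴
Total I = 846.97 in⁴.
Radius of gyration: k = √(I/A) = √(846.97 / 16.5) = 7.1646 in.

k_x ≈ 7.16 in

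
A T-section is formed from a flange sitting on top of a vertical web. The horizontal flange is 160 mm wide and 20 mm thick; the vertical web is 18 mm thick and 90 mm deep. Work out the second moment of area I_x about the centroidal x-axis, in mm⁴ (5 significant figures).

Split into non-overlapping primitives; take the origin at the lower-left of the bounding box.
Flange: 160 × 20, A = 3 200 mm², y = 100 mm, Ī = 106666.7 mm⁴.
Web: 18 × 90, A = 1 620 mm², y = 45 mm, Ī = 1 093 500 mm⁴.
Centroid: ȳ = ΣA·y / ΣA = 81.51452 mm.
Transfer each piece to the centroidal x-axis using Ī + A·d² with d = y − 81.51452:
  flange: d = 18.48548 mm → contributes +1 200 148 mm⁴
  web: d = -36.51452 mm → contributes +3 253 463 mm⁴
Total I = 4 453 611 mm⁴.

I_x ≈ 4.4536 × 10⁶ mm⁴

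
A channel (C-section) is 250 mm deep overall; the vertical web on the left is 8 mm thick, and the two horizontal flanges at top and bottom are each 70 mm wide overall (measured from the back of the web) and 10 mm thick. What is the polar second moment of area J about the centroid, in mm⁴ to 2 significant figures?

Break the section into simple shapes (no overlaps), measuring from the bottom-left corner of the bounding box.
Web: 8 × 250, A = 2 000 mm², y = 125 mm, Ī = 10 416 667 mm⁴.
Top flange (beyond web): 62 × 10, A = 620 mm², y = 245 mm, Ī = 5 167 mm⁴.
Bottom flange (beyond web): 62 × 10, A = 620 mm², y = 5 mm, Ī = 5 167 mm⁴.
By symmetry the centroid is at mid-height, ȳ = 125 mm.
Transfer each piece to the centroidal x-axis using Ī + A·d² with d = y − 125:
  web: d = 0 mm → contributes +10 416 667 mm⁴
  top flange (beyond web): d = 120 mm → contributes +8 933 167 mm⁴
  bottom flange (beyond web): d = -120 mm → contributes +8 933 167 mm⁴
Total I = 28 283 000 mm⁴.
For the y-axis: x̄ = 17.4 mm.
Repeating about the centroidal y-axis gives I_y = 1 345 534 mm⁴.
Polar second moment: J = I_x + I_y = 29 628 534 mm⁴.

J ≈ 3.0 × 10⁷ mm⁴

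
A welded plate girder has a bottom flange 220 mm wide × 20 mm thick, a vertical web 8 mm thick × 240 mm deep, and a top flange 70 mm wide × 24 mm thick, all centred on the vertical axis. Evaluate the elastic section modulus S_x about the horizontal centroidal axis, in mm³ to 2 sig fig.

S_x ≈ 5.2 × 10⁵ mm³

Split into non-overlapping primitives; take the origin at the lower-left of the bounding box.
Bottom plate: 220 × 20, A = 4 400 mm², y = 10 mm, Ī = 146 667 mm⁴.
Web plate: 8 × 240, A = 1 920 mm², y = 140 mm, Ī = 9 216 000 mm⁴.
Top plate: 70 × 24, A = 1 680 mm², y = 272 mm, Ī = 80 640 mm⁴.
Centroid: ȳ = ΣA·y / ΣA = 96.22 mm.
Transfer each piece to the horizontal centroidal axis using Ī + A·d² with d = y − 96.22:
  bottom plate: d = -86.22 mm → contributes +32 855 776 mm⁴
  web plate: d = 43.78 mm → contributes +12 896 042 mm⁴
  top plate: d = 175.8 mm → contributes +51 990 302 mm⁴
Total I = 97 742 119 mm⁴.
Extreme fibre distance c = 187.8 mm; S = I/c = 520 514 mm³.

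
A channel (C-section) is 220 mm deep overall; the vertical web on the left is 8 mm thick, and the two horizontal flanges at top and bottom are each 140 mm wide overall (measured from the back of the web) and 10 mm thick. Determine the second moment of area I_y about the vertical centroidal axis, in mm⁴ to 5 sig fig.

Split into non-overlapping primitives; take the origin at the lower-left of the bounding box.
Web: 8 × 220, A = 1 760 mm², x = 4 mm, Ī = 9386.667 mm⁴.
Top flange (beyond web): 132 × 10, A = 1 320 mm², x = 74 mm, Ī = 1 916 640 mm⁴.
Bottom flange (beyond web): 132 × 10, A = 1 320 mm², x = 74 mm, Ī = 1 916 640 mm⁴.
Centroid: x̄ = ΣA·x / ΣA = 46 mm.
Transfer each piece to the vertical centroidal axis using Ī + A·d² with d = x − 46:
  web: d = -42 mm → contributes +3 114 027 mm⁴
  top flange (beyond web): d = 28 mm → contributes +2 951 520 mm⁴
  bottom flange (beyond web): d = 28 mm → contributes +2 951 520 mm⁴
Total I = 9 017 067 mm⁴.

I_y ≈ 9.0171 × 10⁶ mm⁴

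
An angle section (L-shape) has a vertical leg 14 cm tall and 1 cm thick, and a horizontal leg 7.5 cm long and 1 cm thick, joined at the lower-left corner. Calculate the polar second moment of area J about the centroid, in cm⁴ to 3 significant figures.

J ≈ 503 cm⁴

Break the section into simple shapes (no overlaps), measuring from the bottom-left corner of the bounding box.
Vertical leg: 1 × 14, A = 14 cm², y = 7 cm, Ī = 228.67 cm⁴.
Horizontal leg (remainder): 6.5 × 1, A = 6.5 cm², y = 0.5 cm, Ī = 0.54167 cm⁴.
Centroid: ȳ = ΣA·y / ΣA = 4.939 cm.
Transfer each piece to the centroidal x-axis using Ī + A·d² with d = y − 4.939:
  vertical leg: d = 2.061 cm → contributes +288.13 cm⁴
  horizontal leg (remainder): d = -4.439 cm → contributes +128.62 cm⁴
Total I = 416.76 cm⁴.
For the y-axis: x̄ = 1.689 cm.
Repeating about the centroidal y-axis gives I_y = 86.476 cm⁴.
Polar second moment: J = I_x + I_y = 503.23 cm⁴.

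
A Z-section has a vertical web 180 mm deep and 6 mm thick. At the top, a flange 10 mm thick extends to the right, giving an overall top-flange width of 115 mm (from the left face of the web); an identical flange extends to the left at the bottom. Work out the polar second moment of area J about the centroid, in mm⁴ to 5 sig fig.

J ≈ 2.8054 × 10⁷ mm⁴

Treat the section as a set of non-overlapping primitives; coordinates are from the bounding-box lower-left.
Web: 6 × 180, A = 1 080 mm², y = 90 mm, Ī = 2 916 000 mm⁴.
Top flange (beyond web): 109 × 10, A = 1 090 mm², y = 175 mm, Ī = 9083.333 mm⁴.
Bottom flange (beyond web): 109 × 10, A = 1 090 mm², y = 5 mm, Ī = 9083.333 mm⁴.
Centroid: ȳ = ΣA·y / ΣA = 90 mm.
Transfer each piece to the centroidal x-axis using Ī + A·d² with d = y − 90:
  web: d = 0 mm → contributes +2 916 000 mm⁴
  top flange (beyond web): d = 85 mm → contributes +7 884 333 mm⁴
  bottom flange (beyond web): d = -85 mm → contributes +7 884 333 mm⁴
Total I = 18 684 667 mm⁴.
For the y-axis: x̄ = 112 mm.
Repeating about the centroidal y-axis gives I_y = 9 369 247 mm⁴.
Polar second moment: J = I_x + I_y = 28 053 913 mm⁴.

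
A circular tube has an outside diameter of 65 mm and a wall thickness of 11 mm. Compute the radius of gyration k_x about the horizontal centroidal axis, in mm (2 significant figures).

Split into non-overlapping primitives; take the origin at the lower-left of the bounding box.
Outer circle: ⌀65, A = 3 318 mm², y = 32.5 mm, Ī = 876 241 mm⁴.
Bore (subtracted): ⌀43, A = 1 452 mm², y = 32.5 mm, Ī = 167 820 mm⁴.
By symmetry the centroid is at mid-height, ȳ = 32.5 mm.
All pieces are centred on the horizontal centroidal axis, so I = ΣĪ (holes subtracted) = 708 421 mm⁴.
Radius of gyration: k = √(I/A) = √(708 421 / 1 866) = 19.48 mm.

k_x ≈ 19 mm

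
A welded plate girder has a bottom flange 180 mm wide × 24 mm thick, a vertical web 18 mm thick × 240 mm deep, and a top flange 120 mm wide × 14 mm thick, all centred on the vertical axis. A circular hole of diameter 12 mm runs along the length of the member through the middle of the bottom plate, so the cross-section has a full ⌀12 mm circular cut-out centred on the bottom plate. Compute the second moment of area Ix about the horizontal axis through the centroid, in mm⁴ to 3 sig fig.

Break the section into simple shapes (no overlaps), measuring from the bottom-left corner of the bounding box.
Bottom plate: 180 × 24, A = 4 320 mm², y = 12 mm, Ī = 207 360 mm⁴.
Web plate: 18 × 240, A = 4 320 mm², y = 144 mm, Ī = 20 736 000 mm⁴.
Top plate: 120 × 14, A = 1 680 mm², y = 271 mm, Ī = 27 440 mm⁴.
Hole (subtracted): ⌀12, A = 113.1 mm², y = 12 mm, Ī = 1017.9 mm⁴.
Centroid: ȳ = ΣA·y / ΣA = 110.5 mm.
Transfer each piece to the horizontal axis through the centroid using Ī + A·d² with d = y − 110.5:
  bottom plate: d = -98.498 mm → contributes +42 119 420 mm⁴
  web plate: d = 33.502 mm → contributes +25 584 685 mm⁴
  top plate: d = 160.5 mm → contributes +43 305 712 mm⁴
  hole: d = -98.498 mm → contributes −1 098 273 mm⁴
Total I = 109 911 543 mm⁴.

Ix ≈ 1.10 × 10⁸ mm⁴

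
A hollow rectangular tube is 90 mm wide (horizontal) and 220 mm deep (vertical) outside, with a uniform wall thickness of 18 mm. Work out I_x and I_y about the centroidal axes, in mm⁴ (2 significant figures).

I_x ≈ 5.2 × 10⁷ mm⁴, I_y ≈ 1.1 × 10⁷ mm⁴

Treat the section as a set of non-overlapping primitives; coordinates are from the bounding-box lower-left.
Outer rectangle: 90 × 220, A = 19 800 mm², y = 110 mm, Ī = 79 860 000 mm⁴.
Inner void (subtracted): 54 × 184, A = 9 936 mm², y = 110 mm, Ī = 28 032 768 mm⁴.
By symmetry the centroid is at mid-height, ȳ = 110 mm.
All pieces are centred on the centroidal x-axis, so I = ΣĪ (holes subtracted) = 51 827 232 mm⁴.
Repeating about the centroidal y-axis gives I_y = 10 950 552 mm⁴.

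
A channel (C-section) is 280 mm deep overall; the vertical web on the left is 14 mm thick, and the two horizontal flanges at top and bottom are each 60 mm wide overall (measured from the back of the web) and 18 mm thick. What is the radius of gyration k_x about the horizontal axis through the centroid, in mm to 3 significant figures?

k_x ≈ 98.5 mm

Split into non-overlapping primitives; take the origin at the lower-left of the bounding box.
Web: 14 × 280, A = 3 920 mm², y = 140 mm, Ī = 25 610 667 mm⁴.
Top flange (beyond web): 46 × 18, A = 828 mm², y = 271 mm, Ī = 22 356 mm⁴.
Bottom flange (beyond web): 46 × 18, A = 828 mm², y = 9 mm, Ī = 22 356 mm⁴.
By symmetry the centroid is at mid-height, ȳ = 140 mm.
Transfer each piece to the horizontal axis through the centroid using Ī + A·d² with d = y − 140:
  web: d = 0 mm → contributes +25 610 667 mm⁴
  top flange (beyond web): d = 131 mm → contributes +14 231 664 mm⁴
  bottom flange (beyond web): d = -131 mm → contributes +14 231 664 mm⁴
Total I = 54 073 995 mm⁴.
Radius of gyration: k = √(I/A) = √(54 073 995 / 5 576) = 98.477 mm.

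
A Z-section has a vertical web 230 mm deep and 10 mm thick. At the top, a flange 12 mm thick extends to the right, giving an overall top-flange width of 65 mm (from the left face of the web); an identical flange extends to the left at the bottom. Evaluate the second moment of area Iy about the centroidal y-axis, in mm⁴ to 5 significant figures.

Iy ≈ 1.7462 × 10⁶ mm⁴

Split into non-overlapping primitives; take the origin at the lower-left of the bounding box.
Web: 10 × 230, A = 2 300 mm², x = 60 mm, Ī = 19166.67 mm⁴.
Top flange (beyond web): 55 × 12, A = 660 mm², x = 92.5 mm, Ī = 166 375 mm⁴.
Bottom flange (beyond web): 55 × 12, A = 660 mm², x = 27.5 mm, Ī = 166 375 mm⁴.
Centroid: x̄ = ΣA·x / ΣA = 60 mm.
Transfer each piece to the centroidal y-axis using Ī + A·d² with d = x − 60:
  web: d = 0 mm → contributes +19166.67 mm⁴
  top flange (beyond web): d = 32.5 mm → contributes +863 500 mm⁴
  bottom flange (beyond web): d = -32.5 mm → contributes +863 500 mm⁴
Total I = 1 746 167 mm⁴.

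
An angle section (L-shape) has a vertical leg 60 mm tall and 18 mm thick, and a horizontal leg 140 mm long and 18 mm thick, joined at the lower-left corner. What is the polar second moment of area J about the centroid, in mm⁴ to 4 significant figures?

J ≈ 7.003 × 10⁶ mm⁴

Break the section into simple shapes (no overlaps), measuring from the bottom-left corner of the bounding box.
Vertical leg: 18 × 60, A = 1 080 mm², y = 30 mm, Ī = 324 000 mm⁴.
Horizontal leg (remainder): 122 × 18, A = 2 196 mm², y = 9 mm, Ī = 59 292 mm⁴.
Centroid: ȳ = ΣA·y / ΣA = 15.9231 mm.
Transfer each piece to the centroidal x-axis using Ī + A·d² with d = y − 15.9231:
  vertical leg: d = 14.0769 mm → contributes +538 013 mm⁴
  horizontal leg (remainder): d = -6.92308 mm → contributes +164 544 mm⁴
Total I = 702 557 mm⁴.
For the y-axis: x̄ = 55.9231 mm.
Repeating about the centroidal y-axis gives I_y = 6 300 317 mm⁴.
Polar second moment: J = I_x + I_y = 7 002 873 mm⁴.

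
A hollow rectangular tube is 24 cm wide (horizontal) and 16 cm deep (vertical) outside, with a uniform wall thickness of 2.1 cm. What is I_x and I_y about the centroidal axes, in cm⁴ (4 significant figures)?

Treat the section as a set of non-overlapping primitives; coordinates are from the bounding-box lower-left.
Outer rectangle: 24 × 16, A = 384 cm², y = 8 cm, Ī = 8 192 cm⁴.
Inner void (subtracted): 19.8 × 11.8, A = 233.64 cm², y = 8 cm, Ī = 2 711 cm⁴.
By symmetry the centroid is at mid-height, ȳ = 8 cm.
All pieces are centred on the centroidal x-axis, so I = ΣĪ (holes subtracted) = 5 481 cm⁴.
Repeating about the centroidal y-axis gives I_y = 10 799 cm⁴.

I_x ≈ 5481 cm⁴, I_y ≈ 1.080 × 10⁴ cm⁴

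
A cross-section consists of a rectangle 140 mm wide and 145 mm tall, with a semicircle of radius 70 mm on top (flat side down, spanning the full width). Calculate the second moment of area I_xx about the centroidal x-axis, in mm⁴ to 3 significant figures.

I_xx ≈ 9.65 × 10⁷ mm⁴

Treat the section as a set of non-overlapping primitives; coordinates are from the bounding-box lower-left.
Rectangular body: 140 × 145, A = 20 300 mm², y = 72.5 mm, Ī = 35 567 292 mm⁴.
Semicircular cap: semicircle r = 70, A = 7696.9 mm², y = 174.71 mm, Ī = 2 635 265 mm⁴.
Centroid: ȳ = ΣA·y / ΣA = 100.6 mm.
Transfer each piece to the centroidal x-axis using Ī + A·d² with d = y − 100.6:
  rectangular body: d = -28.099 mm → contributes +51 595 524 mm⁴
  semicircular cap: d = 74.11 mm → contributes +44 908 521 mm⁴
Total I = 96 504 044 mm⁴.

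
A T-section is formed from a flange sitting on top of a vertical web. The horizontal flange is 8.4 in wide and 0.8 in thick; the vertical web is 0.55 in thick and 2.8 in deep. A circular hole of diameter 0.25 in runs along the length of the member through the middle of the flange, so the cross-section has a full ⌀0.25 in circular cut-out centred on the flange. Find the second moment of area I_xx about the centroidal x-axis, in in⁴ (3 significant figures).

Treat the section as a set of non-overlapping primitives; coordinates are from the bounding-box lower-left.
Flange: 8.4 × 0.8, A = 6.72 in², y = 3.2 in, Ī = 0.3584 in⁴.
Web: 0.55 × 2.8, A = 1.54 in², y = 1.4 in, Ī = 1.0061 in⁴.
Hole (subtracted): ⌀0.25, A = 0.049087 in², y = 3.2 in, Ī = 0.00019175 in⁴.
Centroid: ȳ = ΣA·y / ΣA = 2.8624 in.
Transfer each piece to the centroidal x-axis using Ī + A·d² with d = y − 2.8624:
  flange: d = 0.3376 in → contributes +1.1243 in⁴
  web: d = -1.4624 in → contributes +4.2996 in⁴
  hole: d = 0.3376 in → contributes −0.0057864 in⁴
Total I = 5.4181 in⁴.

I_xx ≈ 5.42 in⁴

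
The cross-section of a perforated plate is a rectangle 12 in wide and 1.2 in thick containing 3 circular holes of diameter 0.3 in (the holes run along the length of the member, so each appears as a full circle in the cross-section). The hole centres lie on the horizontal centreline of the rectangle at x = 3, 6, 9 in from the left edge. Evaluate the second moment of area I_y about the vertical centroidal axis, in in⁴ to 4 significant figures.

I_y ≈ 171.5 in⁴

Decompose the section into non-overlapping parts with the origin at the bottom-left of its bounding rectangle.
Plate: 12 × 1.2, A = 14.4 in², x = 6 in, Ī = 172.8 in⁴.
Hole 1 (subtracted): ⌀0.3, A = 0.0706858 in², x = 3 in, Ī = 0.000397608 in⁴.
Hole 2 (subtracted): ⌀0.3, A = 0.0706858 in², x = 6 in, Ī = 0.000397608 in⁴.
Hole 3 (subtracted): ⌀0.3, A = 0.0706858 in², x = 9 in, Ī = 0.000397608 in⁴.
By symmetry the centroid is at mid-width, x̄ = 6 in.
Transfer each piece to the vertical centroidal axis using Ī + A·d² with d = x − 6:
  plate: d = 0 in → contributes +172.8 in⁴
  hole 1: d = -3 in → contributes −0.63657 in⁴
  hole 2: d = 0 in → contributes −0.000397608 in⁴
  hole 3: d = 3 in → contributes −0.63657 in⁴
Total I = 171.526 in⁴.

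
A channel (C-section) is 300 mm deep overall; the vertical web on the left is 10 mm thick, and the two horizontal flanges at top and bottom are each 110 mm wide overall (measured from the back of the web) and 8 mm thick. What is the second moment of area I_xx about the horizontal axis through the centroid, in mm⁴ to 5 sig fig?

Decompose the section into non-overlapping parts with the origin at the bottom-left of its bounding rectangle.
Web: 10 × 300, A = 3 000 mm², y = 150 mm, Ī = 22 500 000 mm⁴.
Top flange (beyond web): 100 × 8, A = 800 mm², y = 296 mm, Ī = 4266.667 mm⁴.
Bottom flange (beyond web): 100 × 8, A = 800 mm², y = 4 mm, Ī = 4266.667 mm⁴.
By symmetry the centroid is at mid-height, ȳ = 150 mm.
Transfer each piece to the horizontal axis through the centroid using Ī + A·d² with d = y − 150:
  web: d = 0 mm → contributes +22 500 000 mm⁴
  top flange (beyond web): d = 146 mm → contributes +17 057 067 mm⁴
  bottom flange (beyond web): d = -146 mm → contributes +17 057 067 mm⁴
Total I = 56 614 133 mm⁴.

I_xx ≈ 5.6614 × 10⁷ mm⁴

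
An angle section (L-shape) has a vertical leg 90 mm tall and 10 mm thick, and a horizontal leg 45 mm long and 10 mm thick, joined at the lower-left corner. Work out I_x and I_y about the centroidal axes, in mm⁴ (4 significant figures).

Break the section into simple shapes (no overlaps), measuring from the bottom-left corner of the bounding box.
Vertical leg: 10 × 90, A = 900 mm², y = 45 mm, Ī = 607 500 mm⁴.
Horizontal leg (remainder): 35 × 10, A = 350 mm², y = 5 mm, Ī = 2916.67 mm⁴.
Centroid: ȳ = ΣA·y / ΣA = 33.8 mm.
Transfer each piece to the centroidal x-axis using Ī + A·d² with d = y − 33.8:
  vertical leg: d = 11.2 mm → contributes +720 396 mm⁴
  horizontal leg (remainder): d = -28.8 mm → contributes +293 221 mm⁴
Total I = 1 013 617 mm⁴.
For the y-axis: x̄ = 11.3 mm.
Repeating about the centroidal y-axis gives I_y = 170 804 mm⁴.

I_x ≈ 1.014 × 10⁶ mm⁴, I_y ≈ 1.708 × 10⁵ mm⁴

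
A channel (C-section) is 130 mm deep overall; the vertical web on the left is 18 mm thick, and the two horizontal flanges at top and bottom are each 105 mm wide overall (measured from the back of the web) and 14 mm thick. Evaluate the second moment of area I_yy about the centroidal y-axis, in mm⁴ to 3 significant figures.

I_yy ≈ 4.89 × 10⁶ mm⁴

Break the section into simple shapes (no overlaps), measuring from the bottom-left corner of the bounding box.
Web: 18 × 130, A = 2 340 mm², x = 9 mm, Ī = 63 180 mm⁴.
Top flange (beyond web): 87 × 14, A = 1 218 mm², x = 61.5 mm, Ī = 768 254 mm⁴.
Bottom flange (beyond web): 87 × 14, A = 1 218 mm², x = 61.5 mm, Ī = 768 254 mm⁴.
Centroid: x̄ = ΣA·x / ΣA = 35.778 mm.
Transfer each piece to the centroidal y-axis using Ī + A·d² with d = x − 35.778:
  web: d = -26.778 mm → contributes +1 741 058 mm⁴
  top flange (beyond web): d = 25.722 mm → contributes +1 574 131 mm⁴
  bottom flange (beyond web): d = 25.722 mm → contributes +1 574 131 mm⁴
Total I = 4 889 320 mm⁴.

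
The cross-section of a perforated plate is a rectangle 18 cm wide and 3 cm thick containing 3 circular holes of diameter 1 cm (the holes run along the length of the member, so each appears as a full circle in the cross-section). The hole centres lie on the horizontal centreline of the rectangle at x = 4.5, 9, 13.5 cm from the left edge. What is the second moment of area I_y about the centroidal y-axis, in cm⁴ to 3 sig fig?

Treat the section as a set of non-overlapping primitives; coordinates are from the bounding-box lower-left.
Plate: 18 × 3, A = 54 cm², x = 9 cm, Ī = 1 458 cm⁴.
Hole 1 (subtracted): ⌀1, A = 0.7854 cm², x = 4.5 cm, Ī = 0.049087 cm⁴.
Hole 2 (subtracted): ⌀1, A = 0.7854 cm², x = 9 cm, Ī = 0.049087 cm⁴.
Hole 3 (subtracted): ⌀1, A = 0.7854 cm², x = 13.5 cm, Ī = 0.049087 cm⁴.
By symmetry the centroid is at mid-width, x̄ = 9 cm.
Transfer each piece to the centroidal y-axis using Ī + A·d² with d = x − 9:
  plate: d = 0 cm → contributes +1 458 cm⁴
  hole 1: d = -4.5 cm → contributes −15.953 cm⁴
  hole 2: d = 0 cm → contributes −0.049087 cm⁴
  hole 3: d = 4.5 cm → contributes −15.953 cm⁴
Total I = 1 426 cm⁴.

I_y ≈ 1430 cm⁴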